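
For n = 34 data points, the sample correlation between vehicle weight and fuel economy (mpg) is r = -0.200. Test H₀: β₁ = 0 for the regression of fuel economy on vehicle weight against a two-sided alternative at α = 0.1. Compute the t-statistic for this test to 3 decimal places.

t = r·√(n − 2)/√(1 − r²) = -0.200·√32/√0.96 = -1.155.
df = n − 2 = 32.
Two-sided p ≈ 0.2568, which is ≥ 0.1, so fail to reject H₀.
The data do not give significant evidence of a linear association between vehicle weight and fuel economy.

t = -1.155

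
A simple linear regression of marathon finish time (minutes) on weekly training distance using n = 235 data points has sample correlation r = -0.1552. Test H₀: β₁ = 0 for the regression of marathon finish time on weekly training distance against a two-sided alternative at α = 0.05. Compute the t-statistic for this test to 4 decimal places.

t = r·√(n − 2)/√(1 − r²) = -0.1552·√233/√0.975913 = -2.3981.
df = n − 2 = 233.
Two-sided p ≈ 0.0173, which is < 0.05, so reject H₀.
There is evidence of a linear association between weekly training distance and marathon finish time.

t = -2.3981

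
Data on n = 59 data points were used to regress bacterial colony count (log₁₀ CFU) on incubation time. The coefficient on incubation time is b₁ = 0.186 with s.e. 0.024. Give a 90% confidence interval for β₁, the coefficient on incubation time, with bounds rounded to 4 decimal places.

df = n − 2 = 59 − 2 = 57.
t* = t_{0.05, 57} = 1.672029.
Margin = t* × SE = 1.672029 × 0.024 = 0.040129.
CI: 0.186 ± 0.040129 → (0.1459, 0.2261).
With 90% confidence, each one-unit increase in incubation time is associated with a change of between 0.1459 and 0.2261 log₁₀ CFU in bacterial colony count.

(0.1459, 0.2261)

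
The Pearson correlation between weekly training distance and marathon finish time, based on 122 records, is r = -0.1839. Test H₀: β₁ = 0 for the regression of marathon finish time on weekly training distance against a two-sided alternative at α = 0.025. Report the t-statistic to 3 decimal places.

t = r·√(n − 2)/√(1 − r²) = -0.1839·√120/√0.966181 = -2.049.
df = n − 2 = 120.
Two-sided p ≈ 0.0426, which is ≥ 0.025, so fail to reject H₀.
The data do not give significant evidence of a linear association between weekly training distance and marathon finish time.

t = -2.049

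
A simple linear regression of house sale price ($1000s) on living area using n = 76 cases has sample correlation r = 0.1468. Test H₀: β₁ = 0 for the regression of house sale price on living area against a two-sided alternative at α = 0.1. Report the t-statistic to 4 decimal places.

t = 1.2767

t = r·√(n − 2)/√(1 − r²) = 0.1468·√74/√0.97845 = 1.2767.
df = n − 2 = 74.
Two-sided p ≈ 0.2057, which is ≥ 0.1, so fail to reject H₀.
The data do not give significant evidence of a linear association between living area and house sale price.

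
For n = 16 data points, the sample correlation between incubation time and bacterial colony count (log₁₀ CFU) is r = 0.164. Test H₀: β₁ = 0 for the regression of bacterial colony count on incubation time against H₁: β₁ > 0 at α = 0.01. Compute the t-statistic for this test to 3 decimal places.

t = r·√(n − 2)/√(1 − r²) = 0.164·√14/√0.973104 = 0.622.
df = n − 2 = 14.
One-sided p ≈ 0.2720, which is ≥ 0.01, so fail to reject H₀.
The data do not give significant evidence of a linear association between incubation time and bacterial colony count.

t = 0.622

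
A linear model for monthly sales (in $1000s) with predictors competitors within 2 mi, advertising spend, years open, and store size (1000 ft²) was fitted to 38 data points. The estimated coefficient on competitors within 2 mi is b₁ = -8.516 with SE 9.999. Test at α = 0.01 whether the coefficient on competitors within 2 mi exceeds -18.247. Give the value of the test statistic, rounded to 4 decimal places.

H₀: β₁ = -18.247 vs H₁: β₁ > -18.247.
t = (b₁ − β₁⁰)/SE = (-8.516 − (-18.247)) / 9.999 = 0.9732.
df = n − k − 1 = 38 − 4 − 1 = 33.
One-sided p ≈ 0.1688, which is ≥ 0.01, so fail to reject H₀.
The data do not give significant evidence that the true slope on competitors within 2 mi exceeds -18.247 $1000s per unit, holding the other predictors fixed.

t = 0.9732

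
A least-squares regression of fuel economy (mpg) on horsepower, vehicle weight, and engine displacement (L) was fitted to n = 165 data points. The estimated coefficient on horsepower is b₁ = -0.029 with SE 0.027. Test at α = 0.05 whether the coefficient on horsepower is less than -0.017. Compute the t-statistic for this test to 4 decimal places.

H₀: β₁ = -0.017 vs H₁: β₁ < -0.017.
t = (b₁ − β₁⁰)/SE = (-0.029 − (-0.017)) / 0.027 = -0.4444.
df = n − k − 1 = 165 − 3 − 1 = 161.
One-sided p ≈ 0.3287, which is ≥ 0.05, so fail to reject H₀.
The data do not give significant evidence that the true slope on horsepower is below -0.017 mpg per unit, holding the other predictors fixed.

t = -0.4444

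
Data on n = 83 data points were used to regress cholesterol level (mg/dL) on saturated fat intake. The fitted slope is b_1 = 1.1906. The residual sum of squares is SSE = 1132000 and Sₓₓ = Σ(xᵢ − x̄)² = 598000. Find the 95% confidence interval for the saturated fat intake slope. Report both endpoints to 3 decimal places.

(0.886, 1.495)

MSE = SSE/(n − 2) = 1132000/81 = 13975.3.
SE(b_1) = √(MSE/Sₓₓ) = √(13975.3/598000) = 0.152873.
df = n − 2 = 81.
t* = t_{0.025, 81} = 1.989686.
Margin = t* × SE = 1.989686 × 0.152873 = 0.30417.
CI: 1.1906 ± 0.30417 → (0.886, 1.495).
With 95% confidence, each one-unit increase in saturated fat intake is associated with a change of between 0.886 and 1.495 mg/dL in cholesterol level.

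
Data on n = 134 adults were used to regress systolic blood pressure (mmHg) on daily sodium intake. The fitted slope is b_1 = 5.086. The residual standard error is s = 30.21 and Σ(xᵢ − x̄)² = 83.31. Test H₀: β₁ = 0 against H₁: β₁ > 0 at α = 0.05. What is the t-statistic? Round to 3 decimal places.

t = 1.537

SE(b_1) = s/√Sₓₓ = 30.21/√83.31 = 3.3098.
t = 5.086 / 3.3098 = 1.537.
df = n − 2 = 132.
One-sided p ≈ 0.0634, which is ≥ 0.05, so fail to reject H₀.
The data do not give significant evidence that the true slope on daily sodium intake is positive.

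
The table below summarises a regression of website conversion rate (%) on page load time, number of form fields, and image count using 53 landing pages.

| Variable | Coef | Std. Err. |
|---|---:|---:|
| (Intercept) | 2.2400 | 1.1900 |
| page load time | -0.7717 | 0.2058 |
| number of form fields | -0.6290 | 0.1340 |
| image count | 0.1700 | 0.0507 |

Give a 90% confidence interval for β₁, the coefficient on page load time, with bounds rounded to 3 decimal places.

Read off: b = -0.7717, SE = 0.2058 for page load time.
df = n − k − 1 = 53 − 3 − 1 = 49.
t* = t_{0.05, 49} = 1.676551.
Margin = t* × SE = 1.676551 × 0.2058 = 0.34503.
CI: -0.7717 ± 0.34503 → (-1.117, -0.427).

(-1.117, -0.427)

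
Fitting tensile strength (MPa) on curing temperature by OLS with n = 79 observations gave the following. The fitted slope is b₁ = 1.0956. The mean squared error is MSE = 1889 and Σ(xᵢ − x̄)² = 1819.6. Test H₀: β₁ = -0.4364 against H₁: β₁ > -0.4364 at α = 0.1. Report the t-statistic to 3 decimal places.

t = 1.504

SE(b₁) = √(MSE/Sₓₓ) = √(1889/1819.6) = 1.01889.
t = (1.0956 − (-0.4364)) / 1.01889 = 1.504.
df = n − 2 = 77.
One-sided p ≈ 0.0684, which is < 0.1, so reject H₀.
There is evidence that the true slope on curing temperature exceeds -0.4364 MPa per unit.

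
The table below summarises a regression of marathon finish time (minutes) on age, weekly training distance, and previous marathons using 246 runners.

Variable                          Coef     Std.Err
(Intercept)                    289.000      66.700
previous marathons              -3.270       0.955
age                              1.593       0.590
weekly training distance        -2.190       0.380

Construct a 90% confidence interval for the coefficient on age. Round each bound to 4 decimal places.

Read off: b = 1.593, SE = 0.590 for age.
df = n − k − 1 = 246 − 3 − 1 = 242.
t* = t_{0.05, 242} = 1.651175.
Margin = t* × SE = 1.651175 × 0.590 = 0.974193.
CI: 1.593 ± 0.974193 → (0.6188, 2.5672).

(0.6188, 2.5672)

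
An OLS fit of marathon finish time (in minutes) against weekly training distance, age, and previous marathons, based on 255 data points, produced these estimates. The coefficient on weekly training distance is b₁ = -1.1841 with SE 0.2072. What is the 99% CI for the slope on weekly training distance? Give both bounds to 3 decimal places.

df = n − k − 1 = 255 − 3 − 1 = 251.
t* = t_{0.005, 251} = 2.595558.
Margin = t* × SE = 2.595558 × 0.2072 = 0.53780.
CI: -1.1841 ± 0.53780 → (-1.722, -0.646).
With 99% confidence, each one-unit increase in weekly training distance is associated with a change of between -1.722 and -0.646 minutes in marathon finish time, holding the other predictors fixed.

(-1.722, -0.646)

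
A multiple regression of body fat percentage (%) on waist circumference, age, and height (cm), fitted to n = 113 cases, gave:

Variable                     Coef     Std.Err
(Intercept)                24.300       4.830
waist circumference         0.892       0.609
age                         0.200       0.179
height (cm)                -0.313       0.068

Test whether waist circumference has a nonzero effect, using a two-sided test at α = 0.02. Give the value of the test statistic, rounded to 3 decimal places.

t = 1.465

Read off: b = 0.892, SE = 0.609 for waist circumference.
H₀: β₁ = 0 vs H₁: β₁ ≠ 0.
t = 0.892 / 0.609 = 1.465.
df = n − k − 1 = 113 − 3 − 1 = 109.
Two-sided p ≈ 0.1459, which is ≥ 0.02, so fail to reject H₀.
The data do not give significant evidence of an association between waist circumference and body fat percentage, after adjusting for the other predictors.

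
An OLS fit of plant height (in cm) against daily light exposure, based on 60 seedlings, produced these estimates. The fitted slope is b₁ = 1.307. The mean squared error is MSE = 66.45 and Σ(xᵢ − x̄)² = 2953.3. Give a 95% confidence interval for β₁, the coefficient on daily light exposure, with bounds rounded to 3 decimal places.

SE(b₁) = √(MSE/Sₓₓ) = √(66.45/2953.3) = 0.150001.
df = n − 2 = 58.
t* = t_{0.025, 58} = 2.001717.
Margin = t* × SE = 2.001717 × 0.150001 = 0.30026.
CI: 1.307 ± 0.30026 → (1.007, 1.607).
With 95% confidence, each one-unit increase in daily light exposure is associated with a change of between 1.007 and 1.607 cm in plant height.

(1.007, 1.607)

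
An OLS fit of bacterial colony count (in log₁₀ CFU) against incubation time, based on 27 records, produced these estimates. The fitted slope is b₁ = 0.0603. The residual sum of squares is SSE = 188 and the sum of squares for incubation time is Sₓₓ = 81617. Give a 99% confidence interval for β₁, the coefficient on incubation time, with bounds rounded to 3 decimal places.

(0.034, 0.087)

MSE = SSE/(n − 2) = 188/25 = 7.52.
SE(b₁) = √(MSE/Sₓₓ) = √(7.52/81617) = 0.00959884.
df = n − 2 = 25.
t* = t_{0.005, 25} = 2.787436.
Margin = t* × SE = 2.787436 × 0.00959884 = 0.02676.
CI: 0.0603 ± 0.02676 → (0.034, 0.087).
With 99% confidence, each one-unit increase in incubation time is associated with a change of between 0.034 and 0.087 log₁₀ CFU in bacterial colony count.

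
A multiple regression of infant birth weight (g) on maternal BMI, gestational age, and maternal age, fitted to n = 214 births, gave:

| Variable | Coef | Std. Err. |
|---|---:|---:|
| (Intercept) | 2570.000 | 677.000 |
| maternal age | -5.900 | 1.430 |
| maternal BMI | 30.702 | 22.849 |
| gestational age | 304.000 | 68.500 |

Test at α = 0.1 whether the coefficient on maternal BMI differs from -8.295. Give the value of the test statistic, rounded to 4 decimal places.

t = 1.7067

Read off: b = 30.702, SE = 22.849 for maternal BMI.
H₀: β₁ = -8.295 vs H₁: β₁ ≠ -8.295.
t = (30.702 − (-8.295)) / 22.849 = 1.7067.
df = n − k − 1 = 214 − 3 − 1 = 210.
Two-sided p ≈ 0.0894, which is < 0.1, so reject H₀.
There is evidence that the true slope on maternal BMI differs from -8.295 g per unit, holding the other predictors fixed.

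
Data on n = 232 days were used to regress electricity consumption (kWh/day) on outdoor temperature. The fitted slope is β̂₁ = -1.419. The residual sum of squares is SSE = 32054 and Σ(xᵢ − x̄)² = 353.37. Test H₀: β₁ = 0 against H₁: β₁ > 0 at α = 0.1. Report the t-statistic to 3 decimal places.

MSE = SSE/(n − 2) = 32054/230 = 139.365.
SE(β̂₁) = √(MSE/Sₓₓ) = √(139.365/353.37) = 0.628004.
t = -1.419 / 0.628004 = -2.260.
df = n − 2 = 230.
One-sided p ≈ 0.9876, which is ≥ 0.1, so fail to reject H₀.
The data do not give significant evidence that the true slope on outdoor temperature is positive.

t = -2.260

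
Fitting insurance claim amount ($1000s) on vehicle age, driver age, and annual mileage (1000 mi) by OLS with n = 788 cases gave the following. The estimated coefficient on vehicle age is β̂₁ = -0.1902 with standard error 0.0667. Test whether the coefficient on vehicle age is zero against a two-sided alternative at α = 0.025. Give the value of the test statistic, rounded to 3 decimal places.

H₀: β₁ = 0 vs H₁: β₁ ≠ 0.
t = (β̂₁ − β₁⁰)/SE = -0.1902 / 0.0667 = -2.852.
df = n − k − 1 = 788 − 3 − 1 = 784.
Two-sided p ≈ 0.0045, which is < 0.025, so reject H₀.
There is evidence that vehicle age is associated with insurance claim amount, holding the other predictors fixed.

t = -2.852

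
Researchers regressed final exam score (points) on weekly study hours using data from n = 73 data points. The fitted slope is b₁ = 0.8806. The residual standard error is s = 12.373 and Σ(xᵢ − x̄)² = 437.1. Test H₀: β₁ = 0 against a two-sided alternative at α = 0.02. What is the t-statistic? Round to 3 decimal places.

SE(b₁) = s/√Sₓₓ = 12.373/√437.1 = 0.591813.
t = 0.8806 / 0.591813 = 1.488.
df = n − 2 = 71.
Two-sided p ≈ 0.1412, which is ≥ 0.02, so fail to reject H₀.
The data do not give significant evidence of an association between weekly study hours and final exam score.

t = 1.488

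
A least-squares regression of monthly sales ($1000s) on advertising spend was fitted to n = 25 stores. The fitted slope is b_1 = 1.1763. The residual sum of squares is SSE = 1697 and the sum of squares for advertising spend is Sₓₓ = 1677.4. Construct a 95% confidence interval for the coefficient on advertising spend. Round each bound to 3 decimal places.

MSE = SSE/(n − 2) = 1697/23 = 73.7826.
SE(b_1) = √(MSE/Sₓₓ) = √(73.7826/1677.4) = 0.209729.
df = n − 2 = 23.
t* = t_{0.025, 23} = 2.068658.
Margin = t* × SE = 2.068658 × 0.209729 = 0.43386.
CI: 1.1763 ± 0.43386 → (0.742, 1.610).
With 95% confidence, each one-unit increase in advertising spend is associated with a change of between 0.742 and 1.610 $1000s in monthly sales.

(0.742, 1.610)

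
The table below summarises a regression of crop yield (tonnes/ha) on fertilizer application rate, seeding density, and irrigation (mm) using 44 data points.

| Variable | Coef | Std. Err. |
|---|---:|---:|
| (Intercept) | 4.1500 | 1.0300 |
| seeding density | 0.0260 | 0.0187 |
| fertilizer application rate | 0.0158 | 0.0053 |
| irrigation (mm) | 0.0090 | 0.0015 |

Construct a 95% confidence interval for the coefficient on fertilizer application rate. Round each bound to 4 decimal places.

(0.0051, 0.0265)

Read off: b = 0.0158, SE = 0.0053 for fertilizer application rate.
df = n − k − 1 = 44 − 3 − 1 = 40.
t* = t_{0.025, 40} = 2.021075.
Margin = t* × SE = 2.021075 × 0.0053 = 0.010712.
CI: 0.0158 ± 0.010712 → (0.0051, 0.0265).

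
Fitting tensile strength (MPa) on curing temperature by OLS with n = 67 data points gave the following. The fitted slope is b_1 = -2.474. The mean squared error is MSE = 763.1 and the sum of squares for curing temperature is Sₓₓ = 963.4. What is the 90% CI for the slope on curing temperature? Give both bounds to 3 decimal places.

SE(b_1) = √(MSE/Sₓₓ) = √(763.1/963.4) = 0.889995.
df = n − 2 = 65.
t* = t_{0.05, 65} = 1.668636.
Margin = t* × SE = 1.668636 × 0.889995 = 1.48508.
CI: -2.474 ± 1.48508 → (-3.959, -0.989).
With 90% confidence, each one-unit increase in curing temperature is associated with a change of between -3.959 and -0.989 MPa in tensile strength.

(-3.959, -0.989)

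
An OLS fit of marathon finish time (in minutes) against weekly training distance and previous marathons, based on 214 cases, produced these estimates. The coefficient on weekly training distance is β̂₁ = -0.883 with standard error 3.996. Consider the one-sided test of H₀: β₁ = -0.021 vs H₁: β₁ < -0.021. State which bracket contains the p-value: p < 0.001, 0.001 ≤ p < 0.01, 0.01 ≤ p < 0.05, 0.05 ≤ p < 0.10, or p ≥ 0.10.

t = (-0.883 − (-0.021)) / 3.996 = -0.216.
df = n − k − 1 = 214 − 2 − 1 = 211.
One-sided p = P(T_{211} < t) ≈ 0.4147.
So p ≥ 0.10.

p ≥ 0.10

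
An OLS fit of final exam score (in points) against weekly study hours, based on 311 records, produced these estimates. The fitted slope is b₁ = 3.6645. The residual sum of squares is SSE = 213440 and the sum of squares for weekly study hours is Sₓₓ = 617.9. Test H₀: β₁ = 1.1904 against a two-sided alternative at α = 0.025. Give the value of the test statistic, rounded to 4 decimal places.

MSE = SSE/(n − 2) = 213440/309 = 690.744.
SE(b₁) = √(MSE/Sₓₓ) = √(690.744/617.9) = 1.0573.
t = (3.6645 − 1.1904) / 1.0573 = 2.3400.
df = n − 2 = 309.
Two-sided p ≈ 0.0199, which is < 0.025, so reject H₀.
There is evidence that the true slope on weekly study hours differs from 1.1904 points per unit.

t = 2.3400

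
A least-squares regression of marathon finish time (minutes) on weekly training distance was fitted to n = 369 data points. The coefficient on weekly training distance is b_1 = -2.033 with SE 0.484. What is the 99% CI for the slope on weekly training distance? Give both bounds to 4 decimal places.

(-3.2862, -0.7798)

df = n − 2 = 369 − 2 = 367.
t* = t_{0.005, 367} = 2.589292.
Margin = t* × SE = 2.589292 × 0.484 = 1.253217.
CI: -2.033 ± 1.253217 → (-3.2862, -0.7798).
With 99% confidence, each one-unit increase in weekly training distance is associated with a change of between -3.2862 and -0.7798 minutes in marathon finish time.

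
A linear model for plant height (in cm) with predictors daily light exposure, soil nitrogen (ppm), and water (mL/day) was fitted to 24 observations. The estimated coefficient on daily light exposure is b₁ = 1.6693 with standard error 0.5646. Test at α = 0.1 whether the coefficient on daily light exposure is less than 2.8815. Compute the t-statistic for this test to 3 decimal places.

t = -2.147

H₀: β₁ = 2.8815 vs H₁: β₁ < 2.8815.
t = (b₁ − β₁⁰)/SE = (1.6693 − 2.8815) / 0.5646 = -2.147.
df = n − k − 1 = 24 − 3 − 1 = 20.
One-sided p ≈ 0.0221, which is < 0.1, so reject H₀.
There is evidence that the true slope on daily light exposure is below 2.8815 cm per unit, holding the other predictors fixed.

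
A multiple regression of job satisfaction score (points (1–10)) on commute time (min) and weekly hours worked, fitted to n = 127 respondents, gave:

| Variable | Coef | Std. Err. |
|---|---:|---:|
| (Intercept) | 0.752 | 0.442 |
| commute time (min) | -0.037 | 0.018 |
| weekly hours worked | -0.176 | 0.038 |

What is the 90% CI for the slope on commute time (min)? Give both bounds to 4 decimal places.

Read off: b = -0.037, SE = 0.018 for commute time (min).
df = n − k − 1 = 127 − 2 − 1 = 124.
t* = t_{0.05, 124} = 1.657235.
Margin = t* × SE = 1.657235 × 0.018 = 0.029830.
CI: -0.037 ± 0.029830 → (-0.0668, -0.0072).

(-0.0668, -0.0072)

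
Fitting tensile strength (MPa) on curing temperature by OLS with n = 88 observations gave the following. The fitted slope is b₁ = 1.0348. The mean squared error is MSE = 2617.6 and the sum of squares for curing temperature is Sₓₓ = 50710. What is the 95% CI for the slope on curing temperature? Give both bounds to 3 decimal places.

(0.583, 1.486)

SE(b₁) = √(MSE/Sₓₓ) = √(2617.6/50710) = 0.227198.
df = n − 2 = 86.
t* = t_{0.025, 86} = 1.987934.
Margin = t* × SE = 1.987934 × 0.227198 = 0.45166.
CI: 1.0348 ± 0.45166 → (0.583, 1.486).
With 95% confidence, each one-unit increase in curing temperature is associated with a change of between 0.583 and 1.486 MPa in tensile strength.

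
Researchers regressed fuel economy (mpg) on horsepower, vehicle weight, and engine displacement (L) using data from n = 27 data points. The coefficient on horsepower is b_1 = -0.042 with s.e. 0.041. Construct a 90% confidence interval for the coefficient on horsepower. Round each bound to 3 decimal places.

df = n − k − 1 = 27 − 3 − 1 = 23.
t* = t_{0.05, 23} = 1.713872.
Margin = t* × SE = 1.713872 × 0.041 = 0.07027.
CI: -0.042 ± 0.07027 → (-0.112, 0.028).
With 90% confidence, each one-unit increase in horsepower is associated with a change of between -0.112 and 0.028 mpg in fuel economy, holding the other predictors fixed.

(-0.112, 0.028)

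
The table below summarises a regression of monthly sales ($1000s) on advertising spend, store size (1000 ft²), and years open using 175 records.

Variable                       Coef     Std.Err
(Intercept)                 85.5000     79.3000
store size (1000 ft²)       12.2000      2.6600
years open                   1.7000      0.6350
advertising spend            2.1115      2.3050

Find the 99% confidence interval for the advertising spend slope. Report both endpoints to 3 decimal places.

Read off: b = 2.1115, SE = 2.3050 for advertising spend.
df = n − k − 1 = 175 − 3 − 1 = 171.
t* = t_{0.005, 171} = 2.604886.
Margin = t* × SE = 2.604886 × 2.3050 = 6.00426.
CI: 2.1115 ± 6.00426 → (-3.893, 8.116).

(-3.893, 8.116)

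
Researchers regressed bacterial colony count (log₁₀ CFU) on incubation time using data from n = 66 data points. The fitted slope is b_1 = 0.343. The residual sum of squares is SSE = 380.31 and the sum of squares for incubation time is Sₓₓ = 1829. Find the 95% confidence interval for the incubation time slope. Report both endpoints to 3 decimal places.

(0.229, 0.457)

MSE = SSE/(n − 2) = 380.31/64 = 5.94234.
SE(b_1) = √(MSE/Sₓₓ) = √(5.94234/1829) = 0.0569996.
df = n − 2 = 64.
t* = t_{0.025, 64} = 1.99773.
Margin = t* × SE = 1.99773 × 0.0569996 = 0.11387.
CI: 0.343 ± 0.11387 → (0.229, 0.457).
With 95% confidence, each one-unit increase in incubation time is associated with a change of between 0.229 and 0.457 log₁₀ CFU in bacterial colony count.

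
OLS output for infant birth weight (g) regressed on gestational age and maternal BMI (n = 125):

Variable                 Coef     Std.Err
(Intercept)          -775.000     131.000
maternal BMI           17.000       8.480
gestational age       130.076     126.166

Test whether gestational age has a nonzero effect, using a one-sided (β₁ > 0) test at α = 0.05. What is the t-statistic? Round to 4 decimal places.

Read off: b = 130.076, SE = 126.166 for gestational age.
H₀: β₁ = 0 vs H₁: β₁ > 0.
t = 130.076 / 126.166 = 1.0310.
df = n − k − 1 = 125 − 2 − 1 = 122.
One-sided p ≈ 0.1523, which is ≥ 0.05, so fail to reject H₀.
The data do not give significant evidence that the true slope on gestational age is positive, holding the other predictors fixed.

t = 1.0310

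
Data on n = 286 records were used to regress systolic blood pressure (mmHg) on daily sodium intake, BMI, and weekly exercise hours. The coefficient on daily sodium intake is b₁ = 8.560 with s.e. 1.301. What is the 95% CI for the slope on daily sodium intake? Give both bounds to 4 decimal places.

df = n − k − 1 = 286 − 3 − 1 = 282.
t* = t_{0.025, 282} = 1.968412.
Margin = t* × SE = 1.968412 × 1.301 = 2.560904.
CI: 8.560 ± 2.560904 → (5.9991, 11.1209).
With 95% confidence, each one-unit increase in daily sodium intake is associated with a change of between 5.9991 and 11.1209 mmHg in systolic blood pressure, holding the other predictors fixed.

(5.9991, 11.1209)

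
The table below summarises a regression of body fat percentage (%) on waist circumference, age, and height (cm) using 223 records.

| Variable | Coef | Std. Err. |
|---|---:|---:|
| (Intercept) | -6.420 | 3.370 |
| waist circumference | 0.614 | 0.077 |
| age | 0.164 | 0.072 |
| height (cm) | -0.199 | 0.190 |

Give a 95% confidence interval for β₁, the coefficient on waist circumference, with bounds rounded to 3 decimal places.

Read off: b = 0.614, SE = 0.077 for waist circumference.
df = n − k − 1 = 223 − 3 − 1 = 219.
t* = t_{0.025, 219} = 1.970855.
Margin = t* × SE = 1.970855 × 0.077 = 0.15176.
CI: 0.614 ± 0.15176 → (0.462, 0.766).

(0.462, 0.766)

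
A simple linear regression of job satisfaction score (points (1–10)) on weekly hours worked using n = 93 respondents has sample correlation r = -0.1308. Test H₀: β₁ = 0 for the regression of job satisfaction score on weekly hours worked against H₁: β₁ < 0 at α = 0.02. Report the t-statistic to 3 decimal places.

t = r·√(n − 2)/√(1 − r²) = -0.1308·√91/√0.982891 = -1.259.
df = n − 2 = 91.
One-sided p ≈ 0.1057, which is ≥ 0.02, so fail to reject H₀.
The data do not give significant evidence of a linear association between weekly hours worked and job satisfaction score.

t = -1.259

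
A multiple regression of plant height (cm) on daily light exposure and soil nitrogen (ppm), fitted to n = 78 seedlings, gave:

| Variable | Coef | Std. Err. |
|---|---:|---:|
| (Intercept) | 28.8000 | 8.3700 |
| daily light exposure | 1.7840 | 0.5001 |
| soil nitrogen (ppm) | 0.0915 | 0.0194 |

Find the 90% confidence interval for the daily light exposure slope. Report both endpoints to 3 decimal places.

(0.951, 2.617)

Read off: b = 1.7840, SE = 0.5001 for daily light exposure.
df = n − k − 1 = 78 − 2 − 1 = 75.
t* = t_{0.05, 75} = 1.665425.
Margin = t* × SE = 1.665425 × 0.5001 = 0.83288.
CI: 1.7840 ± 0.83288 → (0.951, 2.617).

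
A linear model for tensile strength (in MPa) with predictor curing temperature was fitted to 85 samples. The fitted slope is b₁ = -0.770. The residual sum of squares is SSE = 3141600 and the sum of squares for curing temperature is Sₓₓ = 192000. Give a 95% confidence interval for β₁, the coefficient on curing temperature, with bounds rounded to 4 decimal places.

MSE = SSE/(n − 2) = 3141600/83 = 37850.6.
SE(b₁) = √(MSE/Sₓₓ) = √(37850.6/192000) = 0.444003.
df = n − 2 = 83.
t* = t_{0.025, 83} = 1.98896.
Margin = t* × SE = 1.98896 × 0.444003 = 0.883104.
CI: -0.770 ± 0.883104 → (-1.6531, 0.1131).
With 95% confidence, each one-unit increase in curing temperature is associated with a change of between -1.6531 and 0.1131 MPa in tensile strength.

(-1.6531, 0.1131)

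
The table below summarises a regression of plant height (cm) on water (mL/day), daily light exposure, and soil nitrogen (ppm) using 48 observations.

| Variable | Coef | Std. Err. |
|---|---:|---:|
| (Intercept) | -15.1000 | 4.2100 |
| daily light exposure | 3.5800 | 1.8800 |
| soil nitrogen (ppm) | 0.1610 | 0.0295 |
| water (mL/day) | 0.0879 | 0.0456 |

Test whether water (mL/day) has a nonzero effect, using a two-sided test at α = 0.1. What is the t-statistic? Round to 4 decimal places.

Read off: b = 0.0879, SE = 0.0456 for water (mL/day).
H₀: β₁ = 0 vs H₁: β₁ ≠ 0.
t = 0.0879 / 0.0456 = 1.9276.
df = n − k − 1 = 48 − 3 − 1 = 44.
Two-sided p ≈ 0.0604, which is < 0.1, so reject H₀.
There is evidence that water (mL/day) is associated with plant height, holding the other predictors fixed.

t = 1.9276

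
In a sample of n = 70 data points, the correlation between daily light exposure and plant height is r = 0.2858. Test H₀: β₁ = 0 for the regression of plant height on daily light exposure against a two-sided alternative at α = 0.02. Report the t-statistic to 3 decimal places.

t = 2.459

t = r·√(n − 2)/√(1 − r²) = 0.2858·√68/√0.918318 = 2.459.
df = n − 2 = 68.
Two-sided p ≈ 0.0165, which is < 0.02, so reject H₀.
There is evidence of a linear association between daily light exposure and plant height.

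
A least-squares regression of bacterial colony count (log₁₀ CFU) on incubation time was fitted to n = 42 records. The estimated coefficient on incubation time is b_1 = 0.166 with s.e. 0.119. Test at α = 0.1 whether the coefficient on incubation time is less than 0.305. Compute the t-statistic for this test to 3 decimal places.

H₀: β₁ = 0.305 vs H₁: β₁ < 0.305.
t = (b_1 − β₁⁰)/SE = (0.166 − 0.305) / 0.119 = -1.168.
df = n − 2 = 42 − 2 = 40.
One-sided p ≈ 0.1248, which is ≥ 0.1, so fail to reject H₀.
The data do not give significant evidence that the true slope on incubation time is below 0.305 log₁₀ CFU per unit.

t = -1.168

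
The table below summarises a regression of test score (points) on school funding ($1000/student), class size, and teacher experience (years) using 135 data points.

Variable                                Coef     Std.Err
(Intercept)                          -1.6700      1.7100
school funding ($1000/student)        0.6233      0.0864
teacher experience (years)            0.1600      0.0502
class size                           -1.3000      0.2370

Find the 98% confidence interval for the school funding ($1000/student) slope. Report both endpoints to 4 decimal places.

Read off: b = 0.6233, SE = 0.0864 for school funding ($1000/student).
df = n − k − 1 = 135 − 3 − 1 = 131.
t* = t_{0.01, 131} = 2.35515.
Margin = t* × SE = 2.35515 × 0.0864 = 0.203485.
CI: 0.6233 ± 0.203485 → (0.4198, 0.8268).

(0.4198, 0.8268)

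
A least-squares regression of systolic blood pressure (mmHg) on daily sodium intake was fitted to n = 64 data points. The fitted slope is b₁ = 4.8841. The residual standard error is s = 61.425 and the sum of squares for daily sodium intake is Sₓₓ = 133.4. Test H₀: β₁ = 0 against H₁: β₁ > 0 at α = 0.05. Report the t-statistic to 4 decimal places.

t = 0.9184

SE(b₁) = s/√Sₓₓ = 61.425/√133.4 = 5.31823.
t = 4.8841 / 5.31823 = 0.9184.
df = n − 2 = 62.
One-sided p ≈ 0.1810, which is ≥ 0.05, so fail to reject H₀.
The data do not give significant evidence that the true slope on daily sodium intake is positive.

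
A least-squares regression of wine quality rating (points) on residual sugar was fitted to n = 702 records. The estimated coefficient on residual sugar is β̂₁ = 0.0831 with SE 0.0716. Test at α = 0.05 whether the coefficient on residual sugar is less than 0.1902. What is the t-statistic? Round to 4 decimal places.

t = -1.4958

H₀: β₁ = 0.1902 vs H₁: β₁ < 0.1902.
t = (β̂₁ − β₁⁰)/SE = (0.0831 − 0.1902) / 0.0716 = -1.4958.
df = n − 2 = 702 − 2 = 700.
One-sided p ≈ 0.0676, which is ≥ 0.05, so fail to reject H₀.
The data do not give significant evidence that the true slope on residual sugar is below 0.1902 points per unit.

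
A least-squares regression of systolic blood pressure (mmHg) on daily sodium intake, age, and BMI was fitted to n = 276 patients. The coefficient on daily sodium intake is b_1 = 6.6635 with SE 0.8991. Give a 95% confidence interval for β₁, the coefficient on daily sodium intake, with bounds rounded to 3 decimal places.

df = n − k − 1 = 276 − 3 − 1 = 272.
t* = t_{0.025, 272} = 1.968724.
Margin = t* × SE = 1.968724 × 0.8991 = 1.77008.
CI: 6.6635 ± 1.77008 → (4.893, 8.434).
With 95% confidence, each one-unit increase in daily sodium intake is associated with a change of between 4.893 and 8.434 mmHg in systolic blood pressure, holding the other predictors fixed.

(4.893, 8.434)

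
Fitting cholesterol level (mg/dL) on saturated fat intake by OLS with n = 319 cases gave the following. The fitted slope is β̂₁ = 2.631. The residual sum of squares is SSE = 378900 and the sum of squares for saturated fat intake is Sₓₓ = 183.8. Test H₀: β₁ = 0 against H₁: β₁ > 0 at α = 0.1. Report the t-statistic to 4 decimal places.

t = 1.0317

MSE = SSE/(n − 2) = 378900/317 = 1195.27.
SE(β̂₁) = √(MSE/Sₓₓ) = √(1195.27/183.8) = 2.55012.
t = 2.631 / 2.55012 = 1.0317.
df = n − 2 = 317.
One-sided p ≈ 0.1515, which is ≥ 0.1, so fail to reject H₀.
The data do not give significant evidence that the true slope on saturated fat intake is positive.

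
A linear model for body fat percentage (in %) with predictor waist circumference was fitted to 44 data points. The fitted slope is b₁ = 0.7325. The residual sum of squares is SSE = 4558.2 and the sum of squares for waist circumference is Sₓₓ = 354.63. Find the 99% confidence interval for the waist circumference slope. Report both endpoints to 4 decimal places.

(-0.7601, 2.2251)

MSE = SSE/(n − 2) = 4558.2/42 = 108.529.
SE(b₁) = √(MSE/Sₓₓ) = √(108.529/354.63) = 0.553203.
df = n − 2 = 42.
t* = t_{0.005, 42} = 2.698066.
Margin = t* × SE = 2.698066 × 0.553203 = 1.492578.
CI: 0.7325 ± 1.492578 → (-0.7601, 2.2251).
With 99% confidence, each one-unit increase in waist circumference is associated with a change of between -0.7601 and 2.2251 % in body fat percentage.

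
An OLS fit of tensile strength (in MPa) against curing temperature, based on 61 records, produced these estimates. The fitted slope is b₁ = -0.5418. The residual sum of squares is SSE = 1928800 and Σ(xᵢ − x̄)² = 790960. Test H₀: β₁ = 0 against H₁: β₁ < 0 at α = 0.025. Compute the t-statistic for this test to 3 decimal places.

t = -2.665

MSE = SSE/(n − 2) = 1928800/59 = 32691.5.
SE(b₁) = √(MSE/Sₓₓ) = √(32691.5/790960) = 0.203301.
t = -0.5418 / 0.203301 = -2.665.
df = n − 2 = 59.
One-sided p ≈ 0.0050, which is < 0.025, so reject H₀.
There is evidence that the true slope on curing temperature is negative.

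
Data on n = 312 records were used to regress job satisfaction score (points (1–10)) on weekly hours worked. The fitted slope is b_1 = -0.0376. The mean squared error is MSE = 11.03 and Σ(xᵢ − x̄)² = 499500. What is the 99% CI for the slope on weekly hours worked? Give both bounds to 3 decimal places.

(-0.050, -0.025)

SE(b_1) = √(MSE/Sₓₓ) = √(11.03/499500) = 0.00469916.
df = n − 2 = 310.
t* = t_{0.005, 310} = 2.591781.
Margin = t* × SE = 2.591781 × 0.00469916 = 0.01218.
CI: -0.0376 ± 0.01218 → (-0.050, -0.025).
With 99% confidence, each one-unit increase in weekly hours worked is associated with a change of between -0.050 and -0.025 points (1–10) in job satisfaction score.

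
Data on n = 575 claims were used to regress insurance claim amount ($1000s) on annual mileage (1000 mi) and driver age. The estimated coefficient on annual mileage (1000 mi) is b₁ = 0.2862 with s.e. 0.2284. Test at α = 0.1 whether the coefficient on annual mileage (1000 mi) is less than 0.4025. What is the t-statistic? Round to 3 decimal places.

t = -0.509

H₀: β₁ = 0.4025 vs H₁: β₁ < 0.4025.
t = (b₁ − β₁⁰)/SE = (0.2862 − 0.4025) / 0.2284 = -0.509.
df = n − k − 1 = 575 − 2 − 1 = 572.
One-sided p ≈ 0.3054, which is ≥ 0.1, so fail to reject H₀.
The data do not give significant evidence that the true slope on annual mileage (1000 mi) is below 0.4025 $1000s per unit, holding the other predictors fixed.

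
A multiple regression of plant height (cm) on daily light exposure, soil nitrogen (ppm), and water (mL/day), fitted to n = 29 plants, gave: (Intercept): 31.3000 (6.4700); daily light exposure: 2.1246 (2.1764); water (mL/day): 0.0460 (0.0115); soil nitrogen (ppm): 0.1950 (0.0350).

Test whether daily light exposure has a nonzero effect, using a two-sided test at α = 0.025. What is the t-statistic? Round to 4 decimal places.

Read off: b = 2.1246, SE = 2.1764 for daily light exposure.
H₀: β₁ = 0 vs H₁: β₁ ≠ 0.
t = 2.1246 / 2.1764 = 0.9762.
df = n − k − 1 = 29 − 3 − 1 = 25.
Two-sided p ≈ 0.3383, which is ≥ 0.025, so fail to reject H₀.
The data do not give significant evidence of an association between daily light exposure and plant height, after adjusting for the other predictors.

t = 0.9762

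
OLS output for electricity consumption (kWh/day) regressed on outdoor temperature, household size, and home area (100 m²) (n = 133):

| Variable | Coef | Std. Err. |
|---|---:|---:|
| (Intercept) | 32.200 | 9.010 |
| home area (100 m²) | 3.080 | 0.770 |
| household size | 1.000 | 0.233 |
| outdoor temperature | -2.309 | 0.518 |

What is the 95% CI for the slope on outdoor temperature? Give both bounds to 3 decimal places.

Read off: b = -2.309, SE = 0.518 for outdoor temperature.
df = n − k − 1 = 133 − 3 − 1 = 129.
t* = t_{0.025, 129} = 1.978524.
Margin = t* × SE = 1.978524 × 0.518 = 1.02488.
CI: -2.309 ± 1.02488 → (-3.334, -1.284).

(-3.334, -1.284)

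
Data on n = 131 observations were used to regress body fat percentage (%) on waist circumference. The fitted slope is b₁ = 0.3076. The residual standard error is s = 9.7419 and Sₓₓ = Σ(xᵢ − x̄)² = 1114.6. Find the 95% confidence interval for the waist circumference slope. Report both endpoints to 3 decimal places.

SE(b₁) = s/√Sₓₓ = 9.7419/√1114.6 = 0.291799.
df = n − 2 = 129.
t* = t_{0.025, 129} = 1.978524.
Margin = t* × SE = 1.978524 × 0.291799 = 0.57733.
CI: 0.3076 ± 0.57733 → (-0.270, 0.885).
With 95% confidence, each one-unit increase in waist circumference is associated with a change of between -0.270 and 0.885 % in body fat percentage.

(-0.270, 0.885)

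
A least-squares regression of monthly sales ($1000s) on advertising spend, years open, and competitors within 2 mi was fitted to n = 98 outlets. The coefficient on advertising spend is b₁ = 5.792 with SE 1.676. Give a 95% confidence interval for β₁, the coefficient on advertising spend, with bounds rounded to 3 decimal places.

df = n − k − 1 = 98 − 3 − 1 = 94.
t* = t_{0.025, 94} = 1.985523.
Margin = t* × SE = 1.985523 × 1.676 = 3.32774.
CI: 5.792 ± 3.32774 → (2.464, 9.120).
With 95% confidence, each one-unit increase in advertising spend is associated with a change of between 2.464 and 9.120 $1000s in monthly sales, holding the other predictors fixed.

(2.464, 9.120)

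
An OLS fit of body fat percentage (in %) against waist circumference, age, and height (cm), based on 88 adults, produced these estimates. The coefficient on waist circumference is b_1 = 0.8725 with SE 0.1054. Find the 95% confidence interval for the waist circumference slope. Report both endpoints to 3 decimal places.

df = n − k − 1 = 88 − 3 − 1 = 84.
t* = t_{0.025, 84} = 1.98861.
Margin = t* × SE = 1.98861 × 0.1054 = 0.20960.
CI: 0.8725 ± 0.20960 → (0.663, 1.082).
With 95% confidence, each one-unit increase in waist circumference is associated with a change of between 0.663 and 1.082 % in body fat percentage, holding the other predictors fixed.

(0.663, 1.082)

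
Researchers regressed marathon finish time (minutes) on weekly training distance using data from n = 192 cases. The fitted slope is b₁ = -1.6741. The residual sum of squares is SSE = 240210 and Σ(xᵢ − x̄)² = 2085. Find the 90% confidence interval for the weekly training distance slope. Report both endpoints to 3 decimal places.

(-2.961, -0.387)

MSE = SSE/(n − 2) = 240210/190 = 1264.26.
SE(b₁) = √(MSE/Sₓₓ) = √(1264.26/2085) = 0.778692.
df = n − 2 = 190.
t* = t_{0.05, 190} = 1.652913.
Margin = t* × SE = 1.652913 × 0.778692 = 1.28711.
CI: -1.6741 ± 1.28711 → (-2.961, -0.387).
With 90% confidence, each one-unit increase in weekly training distance is associated with a change of between -2.961 and -0.387 minutes in marathon finish time.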